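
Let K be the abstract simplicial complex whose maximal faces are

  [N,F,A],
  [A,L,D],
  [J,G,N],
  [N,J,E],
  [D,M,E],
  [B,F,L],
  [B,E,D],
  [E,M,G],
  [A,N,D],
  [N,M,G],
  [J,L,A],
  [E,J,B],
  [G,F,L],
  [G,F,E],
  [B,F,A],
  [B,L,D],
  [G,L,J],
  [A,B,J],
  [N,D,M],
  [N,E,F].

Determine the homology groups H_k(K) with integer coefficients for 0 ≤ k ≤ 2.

Fix the vertex order A < B < D < E < F < G < J < L < M < N and write every simplex with vertices in increasing order. Then dim K = 2 and the simplices of K are:

  0-simplices (10): A, B, D, E, F, G, J, L, M, N
  1-simplices (30): AB, AD, AF, AJ, AL, AN, BD, BE, BF, BJ, BL, DE, DL, DM, DN, EF, EG, EJ, EM, EN, FG, FL, FN, GJ, GL, GM, GN, JL, JN, MN
  2-simplices (20): ABF, ABJ, ADL, ADN, AFN, AJL, BDE, BDL, BEJ, BFL, DEM, DMN, EFG, EFN, EGM, EJN, FGL, GJL, GJN, GMN

Hence C_0 ≅ Z^10, C_1 ≅ Z^30, C_2 ≅ Z^20.

Boundary ∂_1: C_1 → C_0 maps an edge to its endpoints' difference, ∂[p,q] = q − p.
The 10×30 boundary matrix has rank 9 and Smith normal form diag(1,1,1,1,1,1,1,1,1).

∂_2: C_2 → C_1 sends each 2-simplex [p,q,r] to [q,r] − [p,r] + [p,q]. For instance
  ∂EFN = FN − EN + EF,
  ∂BDL = DL − BL + BD.
The 30×20 boundary matrix has rank 20 and Smith normal form diag(1,1,1,1,1,1,1,1,1,1,1,1,1,1,1,1,1,1,1,2).

Computing H_k = (kernel of ∂_k) / (image of ∂_{k+1}):

  H_0: rank C_0 − rank ∂_1 = 10 − 9 = 1, and the invariant factors of ∂_1 are all 1, so H_0 = Z.
  H_1: rank ker ∂_1 − rank ∂_2 = (30 − 9) − 20 = 1, and ∂_2 has invariant factor 2 > 1, so H_1 = Z ⊕ Z_2.
  H_2: rank ker ∂_2 − rank ∂_3 = (20 − 20) − 0 = 0, and there is no ∂_3, so H_2 = 0.

As a check, the Euler characteristic is 10 − 30 + 20 = 0, which agrees with 1 − 1 + 0 = 0.

H_0 = Z,  H_1 = Z ⊕ Z_2,  H_2 = 0.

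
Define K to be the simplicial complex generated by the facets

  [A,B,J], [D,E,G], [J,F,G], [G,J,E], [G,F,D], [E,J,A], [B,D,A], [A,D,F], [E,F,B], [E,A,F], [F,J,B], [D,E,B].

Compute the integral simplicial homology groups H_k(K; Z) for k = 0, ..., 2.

H_0 = Z,  H_1 = Z/2,  H_2 = 0.

Take the total order A < B < D < E < F < G < J on the vertex set. Then K (dimension 2) consists of the simplices:

  0-simplices (7): A, B, D, E, F, G, J
  1-simplices (18): AB, AD, AE, AF, AJ, BD, BE, BF, BJ, DE, DF, DG, EF, EG, EJ, FG, FJ, GJ
  2-simplices (12): ABD, ABJ, ADF, AEF, AEJ, BDE, BEF, BFJ, DEG, DFG, EGJ, FGJ

giving chain groups C_0 ≅ Z^7, C_1 ≅ Z^18, C_2 ≅ Z^12.

The boundary map ∂_1: C_1 → C_0 maps an edge to its endpoints' difference, ∂[p,q] = q − p.
The resulting 7×18 matrix has rank 6, and its Smith normal form has invariant factors (1,1,1,1,1,1).

∂_2: C_2 → C_1 maps a triangle to the signed sum of its edges. For instance
  ∂BDE = DE − BE + BD,
  ∂FGJ = GJ − FJ + FG.
This gives a 18×12 integer matrix of rank 12; reducing to Smith normal form yields diagonal entries (1,1,1,1,1,1,1,1,1,1,1,2).

Now H_k = ker ∂_k / im ∂_{k+1}, so:

  H_0: rank C_0 − rank ∂_1 = 7 − 6 = 1, and the invariant factors of ∂_1 are all 1, so H_0 = Z.
  H_1: rank ker ∂_1 − rank ∂_2 = (18 − 6) − 12 = 0, and ∂_2 has invariant factor 2 > 1, so H_1 = Z/2.
  H_2: rank ker ∂_2 − rank ∂_3 = (12 − 12) − 0 = 0, and there is no ∂_3, so H_2 = 0.

As a check, the Euler characteristic is 7 − 18 + 12 = 1, which agrees with 1 − 0 + 0 = 1.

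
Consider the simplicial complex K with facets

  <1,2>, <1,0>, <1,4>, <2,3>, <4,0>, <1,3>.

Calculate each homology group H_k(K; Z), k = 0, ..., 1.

H_0 ≅ Z,  H_1 ≅ Z^2.

Take the total order 0 < 1 < 2 < 3 < 4 on the vertex set. Then K (dimension 1) consists of the simplices:

  0-simplices (5): [0], [1], [2], [3], [4]
  1-simplices (6): [0,1], [0,4], [1,2], [1,3], [1,4], [2,3]

so the chain groups are C_0 ≅ Z^5, C_1 ≅ Z^6.

The boundary map ∂_1: C_1 → C_0 maps an edge to its endpoints' difference, ∂[p,q] = q − p. For instance
  ∂[1,3] = [3] − [1].
The 5×6 boundary matrix has rank 4 and Smith normal form diag(1,1,1,1).

Computing H_k = (kernel of ∂_k) / (image of ∂_{k+1}):

  H_0: rank C_0 − rank ∂_1 = 5 − 4 = 1, and the invariant factors of ∂_1 are all 1, so H_0 = Z.
  H_1: rank ker ∂_1 − rank ∂_2 = (6 − 4) − 0 = 2, and there is no ∂_2, so H_1 = Z^2.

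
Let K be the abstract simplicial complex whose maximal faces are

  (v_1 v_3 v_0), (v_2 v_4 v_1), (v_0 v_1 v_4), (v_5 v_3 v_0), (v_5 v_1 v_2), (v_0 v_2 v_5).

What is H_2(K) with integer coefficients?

Order the vertices as v_0 < v_1 < v_2 < v_3 < v_4 < v_5. Listing each simplex with vertices in this order, K has dimension 2 with simplices:

  0-simplices (6): [v_0], [v_1], [v_2], [v_3], [v_4], [v_5]
  1-simplices (12): [v_0,v_1], [v_0,v_2], [v_0,v_3], [v_0,v_4], [v_0,v_5], [v_1,v_2], [v_1,v_3], [v_1,v_4], [v_1,v_5], [v_2,v_4], [v_2,v_5], [v_3,v_5]
  2-simplices (6): [v_0,v_1,v_3], [v_0,v_1,v_4], [v_0,v_2,v_5], [v_0,v_3,v_5], [v_1,v_2,v_4], [v_1,v_2,v_5]

Hence C_0 ≅ Z^6, C_1 ≅ Z^12, C_2 ≅ Z^6.

Boundary ∂_1: C_1 → C_0 is given by ∂[p,q] = [q] − [p]. For instance
  ∂[v_0,v_1] = [v_1] − [v_0].
As a 6×12 matrix over Z this has rank 5, with invariant factors (1,1,1,1,1).

∂_2: C_2 → C_1 acts by ∂[p,q,r] = [q,r] − [p,r] + [p,q]. For instance
  ∂[v_0,v_3,v_5] = [v_3,v_5] − [v_0,v_5] + [v_0,v_3],
  ∂[v_1,v_2,v_4] = [v_2,v_4] − [v_1,v_4] + [v_1,v_2].
The 12×6 boundary matrix has rank 6 and Smith normal form diag(1,1,1,1,1,1).

Computing H_k = (kernel of ∂_k) / (image of ∂_{k+1}):

  H_2: rank ker ∂_2 − rank ∂_3 = (6 − 6) − 0 = 0, and there is no ∂_3, so H_2 = 0.

H_2 ≅ 0.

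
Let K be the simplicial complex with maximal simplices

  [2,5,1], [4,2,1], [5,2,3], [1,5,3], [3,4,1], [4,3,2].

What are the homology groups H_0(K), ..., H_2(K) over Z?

We work with the vertex ordering 1 < 2 < 3 < 4 < 5. The simplices of K, each written with vertices in increasing order, are:

  0-simplices (5): [1], [2], [3], [4], [5]
  1-simplices (9): [1,2], [1,3], [1,4], [1,5], [2,3], [2,4], [2,5], [3,4], [3,5]
  2-simplices (6): [1,2,4], [1,2,5], [1,3,4], [1,3,5], [2,3,4], [2,3,5]

Hence C_0 ≅ Z^5, C_1 ≅ Z^9, C_2 ≅ Z^6.

Boundary ∂_1: C_1 → C_0 sends each edge [p,q] (with p < q) to q − p. For instance
  ∂[2,5] = [5] − [2].
This gives a 5×9 integer matrix of rank 4; reducing to Smith normal form yields diagonal entries (1,1,1,1).

Boundary ∂_2: C_2 → C_1 acts by ∂[p,q,r] = [q,r] − [p,r] + [p,q]. For instance
  ∂[1,2,5] = [2,5] − [1,5] + [1,2],
  ∂[2,3,5] = [3,5] − [2,5] + [2,3].
The 9×6 boundary matrix has rank 5 and Smith normal form diag(1,1,1,1,1).

Reading off H_k = ker ∂_k / im ∂_{k+1}:

  H_0: rank C_0 − rank ∂_1 = 5 − 4 = 1, and the invariant factors of ∂_1 are all 1, so H_0 = Z.
  H_1: rank ker ∂_1 − rank ∂_2 = (9 − 4) − 5 = 0, and the invariant factors of ∂_2 are all 1, so H_1 = 0.
  H_2: rank ker ∂_2 − rank ∂_3 = (6 − 5) − 0 = 1, and there is no ∂_3, so H_2 = Z.

As a check, the Euler characteristic is 5 − 9 + 6 = 2, which agrees with 1 − 0 + 1 = 2.

H_0 ≅ Z,  H_1 = 0,  H_2 ≅ Z.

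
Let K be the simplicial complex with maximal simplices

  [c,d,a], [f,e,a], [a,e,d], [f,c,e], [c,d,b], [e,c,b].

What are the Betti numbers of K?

b_0 = 1, b_1 = 1, b_2 = 0.

Order the vertices as a < b < c < d < e < f. Listing each simplex with vertices in this order, K has dimension 2 with simplices:

  0-simplices (6): a, b, c, d, e, f
  1-simplices (12): ac, ad, ae, af, bc, bd, be, cd, ce, cf, de, ef
  2-simplices (6): acd, ade, aef, bcd, bce, cef

so the chain groups are C_0 ≅ Z^6, C_1 ≅ Z^12, C_2 ≅ Z^6.

∂_1: C_1 → C_0 is given by ∂[p,q] = [q] − [p]. For instance
  ∂be = e − b.
As a 6×12 matrix over Z this has rank 5, with invariant factors (1,1,1,1,1).

Boundary ∂_2: C_2 → C_1 acts by ∂[p,q,r] = [q,r] − [p,r] + [p,q]. For instance
  ∂bcd = cd − bd + bc,
  ∂ade = de − ae + ad.
The 12×6 boundary matrix has rank 6 and Smith normal form diag(1,1,1,1,1,1).

From H_k ≅ ker(∂_k) / im(∂_{k+1}) we obtain:

  H_0: rank C_0 − rank ∂_1 = 6 − 5 = 1, and the invariant factors of ∂_1 are all 1, so H_0 = Z.
  H_1: rank ker ∂_1 − rank ∂_2 = (12 − 5) − 6 = 1, and the invariant factors of ∂_2 are all 1, so H_1 = Z.
  H_2: rank ker ∂_2 − rank ∂_3 = (6 − 6) − 0 = 0, and there is no ∂_3, so H_2 = 0.

Hence the Betti numbers are b_0 = 1, b_1 = 1, b_2 = 0.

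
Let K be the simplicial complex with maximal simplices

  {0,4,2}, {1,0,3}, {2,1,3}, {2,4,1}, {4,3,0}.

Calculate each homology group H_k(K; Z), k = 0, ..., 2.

Fix the vertex order 0 < 1 < 2 < 3 < 4 and write every simplex with vertices in increasing order. Then dim K = 2 and the simplices of K are:

  0-simplices (5): [0], [1], [2], [3], [4]
  1-simplices (10): [0,1], [0,2], [0,3], [0,4], [1,2], [1,3], [1,4], [2,3], [2,4], [3,4]
  2-simplices (5): [0,1,3], [0,2,4], [0,3,4], [1,2,3], [1,2,4]

giving chain groups C_0 ≅ Z^5, C_1 ≅ Z^10, C_2 ≅ Z^5.

The boundary map ∂_1: C_1 → C_0 maps an edge to its endpoints' difference, ∂[p,q] = q − p. For instance
  ∂[0,1] = [1] − [0].
This gives a 5×10 integer matrix of rank 4; reducing to Smith normal form yields diagonal entries (1,1,1,1).

∂_2: C_2 → C_1 maps a triangle to the signed sum of its edges. For instance
  ∂[1,2,4] = [2,4] − [1,4] + [1,2],
  ∂[0,1,3] = [1,3] − [0,3] + [0,1].
This gives a 10×5 integer matrix of rank 5; reducing to Smith normal form yields diagonal entries (1,1,1,1,1).

Now H_k = ker ∂_k / im ∂_{k+1}, so:

  H_0: rank C_0 − rank ∂_1 = 5 − 4 = 1, and the invariant factors of ∂_1 are all 1, so H_0 ≅ Z.
  H_1: rank ker ∂_1 − rank ∂_2 = (10 − 4) − 5 = 1, and the invariant factors of ∂_2 are all 1, so H_1 ≅ Z.
  H_2: rank ker ∂_2 − rank ∂_3 = (5 − 5) − 0 = 0, and there is no ∂_3, so H_2 ≅ 0.

As a check, the Euler characteristic is 5 − 10 + 5 = 0, which agrees with 1 − 1 + 0 = 0.

H_0 = Z,  H_1 = Z,  H_2 = 0.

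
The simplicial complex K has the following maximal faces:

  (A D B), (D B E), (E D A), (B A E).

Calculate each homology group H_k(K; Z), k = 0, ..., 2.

Take the total order A < B < D < E on the vertex set. Then K (dimension 2) consists of the simplices:

  0-simplices (4): A, B, D, E
  1-simplices (6): AB, AD, AE, BD, BE, DE
  2-simplices (4): ABD, ABE, ADE, BDE

so the chain groups are C_0 ≅ Z^4, C_1 ≅ Z^6, C_2 ≅ Z^4.

∂_1: C_1 → C_0 sends each edge [p,q] (with p < q) to q − p.
The resulting 4×6 matrix has rank 3, and its Smith normal form has invariant factors (1,1,1).

∂_2: C_2 → C_1 maps a triangle to the signed sum of its edges. For instance
  ∂ADE = DE − AE + AD,
  ∂BDE = DE − BE + BD.
This gives a 6×4 integer matrix of rank 3; reducing to Smith normal form yields diagonal entries (1,1,1).

From H_k ≅ ker(∂_k) / im(∂_{k+1}) we obtain:

  H_0: rank C_0 − rank ∂_1 = 4 − 3 = 1, and the invariant factors of ∂_1 are all 1, so H_0 ≅ Z.
  H_1: rank ker ∂_1 − rank ∂_2 = (6 − 3) − 3 = 0, and the invariant factors of ∂_2 are all 1, so H_1 ≅ 0.
  H_2: rank ker ∂_2 − rank ∂_3 = (4 − 3) − 0 = 1, and there is no ∂_3, so H_2 ≅ Z.

H_0 = Z,  H_1 = 0,  H_2 = Z.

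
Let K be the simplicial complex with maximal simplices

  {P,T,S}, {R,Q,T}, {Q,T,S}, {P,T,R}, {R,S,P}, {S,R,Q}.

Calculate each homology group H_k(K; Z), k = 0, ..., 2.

H_0 ≅ Z,  H_1 = 0,  H_2 ≅ Z.

We work with the vertex ordering P < Q < R < S < T. The simplices of K, each written with vertices in increasing order, are:

  0-simplices (5): P, Q, R, S, T
  1-simplices (9): PR, PS, PT, QR, QS, QT, RS, RT, ST
  2-simplices (6): PRS, PRT, PST, QRS, QRT, QST

so the chain groups are C_0 ≅ Z^5, C_1 ≅ Z^9, C_2 ≅ Z^6.

The boundary map ∂_1: C_1 → C_0 maps an edge to its endpoints' difference, ∂[p,q] = q − p. For instance
  ∂PS = S − P.
As a 5×9 matrix over Z this has rank 4, with invariant factors (1,1,1,1).

∂_2: C_2 → C_1 sends each 2-simplex [p,q,r] to [q,r] − [p,r] + [p,q]. For instance
  ∂PRT = RT − PT + PR,
  ∂QRS = RS − QS + QR.
As a 9×6 matrix over Z this has rank 5, with invariant factors (1,1,1,1,1).

Computing H_k = (kernel of ∂_k) / (image of ∂_{k+1}):

  H_0: rank C_0 − rank ∂_1 = 5 − 4 = 1, and the invariant factors of ∂_1 are all 1, so H_0 ≅ Z.
  H_1: rank ker ∂_1 − rank ∂_2 = (9 − 4) − 5 = 0, and the invariant factors of ∂_2 are all 1, so H_1 ≅ 0.
  H_2: rank ker ∂_2 − rank ∂_3 = (6 − 5) − 0 = 1, and there is no ∂_3, so H_2 ≅ Z.

As a check, the Euler characteristic is 5 − 9 + 6 = 2, which agrees with 1 − 0 + 1 = 2.
(K is a triangulation of the 2-sphere S^2.)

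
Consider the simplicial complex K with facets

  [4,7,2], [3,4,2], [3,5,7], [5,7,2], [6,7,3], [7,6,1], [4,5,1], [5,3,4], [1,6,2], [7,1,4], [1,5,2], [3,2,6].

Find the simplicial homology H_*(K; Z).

K has 7 vertices, 18 edges, 12 triangles.
rank ∂_0 = 0, rank ∂_1 = 6 ⇒ b_0 = 7 − 0 − 6 = 1; all invariant factors of ∂_1 are 1 so no torsion. So H_0 ≅ Z.
rank ∂_1 = 6, rank ∂_2 = 12 ⇒ b_1 = 18 − 6 − 12 = 0; ∂_2 has invariant factor(s) [2] giving torsion. So H_1 ≅ Z/2Z.
rank ∂_2 = 12, rank ∂_3 = 0 ⇒ b_2 = 12 − 12 − 0 = 0. So H_2 ≅ 0.

H_0 ≅ Z,  H_1 ≅ Z/2Z,  H_2 = 0.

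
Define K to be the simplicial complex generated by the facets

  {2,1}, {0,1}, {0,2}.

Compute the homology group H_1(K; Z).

H_1 ≅ Z.

Order the vertices as 0 < 1 < 2. Listing each simplex with vertices in this order, K has dimension 1 with simplices:

  0-simplices (3): [0], [1], [2]
  1-simplices (3): [0,1], [0,2], [1,2]

so the chain groups are C_0 ≅ Z^3, C_1 ≅ Z^3.

Boundary ∂_1: C_1 → C_0 maps an edge to its endpoints' difference, ∂[p,q] = q − p.
The resulting 3×3 matrix has rank 2, and its Smith normal form has invariant factors (1,1).

Reading off H_k = ker ∂_k / im ∂_{k+1}:

  H_1: rank ker ∂_1 − rank ∂_2 = (3 − 2) − 0 = 1, and there is no ∂_2, so H_1 = Z.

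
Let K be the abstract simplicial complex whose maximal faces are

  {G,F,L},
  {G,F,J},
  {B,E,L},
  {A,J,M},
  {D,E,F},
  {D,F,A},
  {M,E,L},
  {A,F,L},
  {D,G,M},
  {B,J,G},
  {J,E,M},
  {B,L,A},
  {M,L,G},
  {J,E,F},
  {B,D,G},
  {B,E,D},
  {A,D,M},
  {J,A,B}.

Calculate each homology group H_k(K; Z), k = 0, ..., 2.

Take the total order A < B < D < E < F < G < J < L < M on the vertex set. Then K (dimension 2) consists of the simplices:

  0-simplices (9): A, B, D, E, F, G, J, L, M
  1-simplices (27): AB, AD, AF, AJ, AL, AM, BD, BE, BG, BJ, BL, DE, DF, DG, DM, EF, EJ, EL, EM, FG, FJ, FL, GJ, GL, GM, JM, LM
  2-simplices (18): ABJ, ABL, ADF, ADM, AFL, AJM, BDE, BDG, BEL, BGJ, DEF, DGM, EFJ, EJM, ELM, FGJ, FGL, GLM

giving chain groups C_0 ≅ Z^9, C_1 ≅ Z^27, C_2 ≅ Z^18.

Boundary ∂_1: C_1 → C_0 sends each edge [p,q] (with p < q) to q − p.
This gives a 9×27 integer matrix of rank 8; reducing to Smith normal form yields diagonal entries (1,1,1,1,1,1,1,1).

Boundary ∂_2: C_2 → C_1 maps a triangle to the signed sum of its edges. For instance
  ∂BDG = DG − BG + BD,
  ∂ELM = LM − EM + EL.
The 27×18 boundary matrix has rank 17 and Smith normal form diag(1,1,1,1,1,1,1,1,1,1,1,1,1,1,1,1,1).

Now H_k = ker ∂_k / im ∂_{k+1}, so:

  H_0: rank C_0 − rank ∂_1 = 9 − 8 = 1, and the invariant factors of ∂_1 are all 1, so H_0 = Z.
  H_1: rank ker ∂_1 − rank ∂_2 = (27 − 8) − 17 = 2, and the invariant factors of ∂_2 are all 1, so H_1 = Z^2.
  H_2: rank ker ∂_2 − rank ∂_3 = (18 − 17) − 0 = 1, and there is no ∂_3, so H_2 = Z.

H_0 ≅ Z,  H_1 ≅ Z^2,  H_2 ≅ Z.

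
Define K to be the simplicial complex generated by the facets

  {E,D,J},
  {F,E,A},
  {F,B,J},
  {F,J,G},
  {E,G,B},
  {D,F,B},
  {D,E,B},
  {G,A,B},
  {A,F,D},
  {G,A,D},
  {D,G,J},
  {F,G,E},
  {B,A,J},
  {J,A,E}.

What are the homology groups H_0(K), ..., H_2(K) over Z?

H_0 ≅ Z,  H_1 ≅ Z^2,  H_2 ≅ Z.

K has 7 vertices, 21 edges, 14 triangles.
rank ∂_0 = 0, rank ∂_1 = 6 ⇒ b_0 = 7 − 0 − 6 = 1; all invariant factors of ∂_1 are 1 so no torsion. So H_0 = Z.
rank ∂_1 = 6, rank ∂_2 = 13 ⇒ b_1 = 21 − 6 − 13 = 2; all invariant factors of ∂_2 are 1 so no torsion. So H_1 = Z^2.
rank ∂_2 = 13, rank ∂_3 = 0 ⇒ b_2 = 14 − 13 − 0 = 1. So H_2 = Z.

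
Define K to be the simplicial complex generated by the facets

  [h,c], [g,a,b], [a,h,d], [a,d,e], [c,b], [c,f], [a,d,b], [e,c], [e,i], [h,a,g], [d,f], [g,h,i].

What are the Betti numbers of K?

b_0 = 1, b_1 = 4, b_2 = 0.

Order the vertices as a < b < c < d < e < f < g < h < i. Listing each simplex with vertices in this order, K has dimension 2 with simplices:

  0-simplices (9): a, b, c, d, e, f, g, h, i
  1-simplices (18): ab, ad, ae, ag, ah, bc, bd, bg, ce, cf, ch, de, df, dh, ei, gh, gi, hi
  2-simplices (6): abd, abg, ade, adh, agh, ghi

Hence C_0 ≅ Z^9, C_1 ≅ Z^18, C_2 ≅ Z^6.

Boundary ∂_1: C_1 → C_0 sends each edge [p,q] (with p < q) to q − p.
The 9×18 boundary matrix has rank 8 and Smith normal form diag(1,1,1,1,1,1,1,1).

Boundary ∂_2: C_2 → C_1 maps a triangle to the signed sum of its edges. For instance
  ∂agh = gh − ah + ag,
  ∂abg = bg − ag + ab.
The resulting 18×6 matrix has rank 6, and its Smith normal form has invariant factors (1,1,1,1,1,1).

Now H_k = ker ∂_k / im ∂_{k+1}, so:

  H_0: rank C_0 − rank ∂_1 = 9 − 8 = 1, and the invariant factors of ∂_1 are all 1, so H_0 = Z.
  H_1: rank ker ∂_1 − rank ∂_2 = (18 − 8) − 6 = 4, and the invariant factors of ∂_2 are all 1, so H_1 = Z^4.
  H_2: rank ker ∂_2 − rank ∂_3 = (6 − 6) − 0 = 0, and there is no ∂_3, so H_2 = 0.

Hence the Betti numbers are b_0 = 1, b_1 = 4, b_2 = 0.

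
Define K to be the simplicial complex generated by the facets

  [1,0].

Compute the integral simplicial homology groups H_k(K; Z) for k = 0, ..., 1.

H_0 = Z,  H_1 = 0.

Fix the vertex order 0 < 1 and write every simplex with vertices in increasing order. Then dim K = 1 and the simplices of K are:

  0-simplices (2): [0], [1]
  1-simplices (1): [0,1]

so the chain groups are C_0 ≅ Z^2, C_1 ≅ Z^1.

∂_1: C_1 → C_0 is given by ∂[p,q] = [q] − [p]. For instance
  ∂[0,1] = [1] − [0].
The 2×1 boundary matrix has rank 1 and Smith normal form diag(1).

Computing H_k = (kernel of ∂_k) / (image of ∂_{k+1}):

  H_0: rank C_0 − rank ∂_1 = 2 − 1 = 1, and the invariant factors of ∂_1 are all 1, so H_0 ≅ Z.
  H_1: rank ker ∂_1 − rank ∂_2 = (1 − 1) − 0 = 0, and there is no ∂_2, so H_1 ≅ 0.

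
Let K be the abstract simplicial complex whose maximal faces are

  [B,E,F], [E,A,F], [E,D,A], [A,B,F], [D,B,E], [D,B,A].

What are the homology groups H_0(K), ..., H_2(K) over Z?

H_0 ≅ Z,  H_1 = 0,  H_2 ≅ Z.

Order the vertices as A < B < D < E < F. Listing each simplex with vertices in this order, K has dimension 2 with simplices:

  0-simplices (5): A, B, D, E, F
  1-simplices (9): AB, AD, AE, AF, BD, BE, BF, DE, EF
  2-simplices (6): ABD, ABF, ADE, AEF, BDE, BEF

Hence C_0 ≅ Z^5, C_1 ≅ Z^9, C_2 ≅ Z^6.

∂_1: C_1 → C_0 maps an edge to its endpoints' difference, ∂[p,q] = q − p. For instance
  ∂AD = D − A.
The resulting 5×9 matrix has rank 4, and its Smith normal form has invariant factors (1,1,1,1).

Boundary ∂_2: C_2 → C_1 sends each 2-simplex [p,q,r] to [q,r] − [p,r] + [p,q]. For instance
  ∂BEF = EF − BF + BE,
  ∂ADE = DE − AE + AD.
As a 9×6 matrix over Z this has rank 5, with invariant factors (1,1,1,1,1).

Reading off H_k = ker ∂_k / im ∂_{k+1}:

  H_0: rank C_0 − rank ∂_1 = 5 − 4 = 1, and the invariant factors of ∂_1 are all 1, so H_0 = Z.
  H_1: rank ker ∂_1 − rank ∂_2 = (9 − 4) − 5 = 0, and the invariant factors of ∂_2 are all 1, so H_1 = 0.
  H_2: rank ker ∂_2 − rank ∂_3 = (6 − 5) − 0 = 1, and there is no ∂_3, so H_2 = Z.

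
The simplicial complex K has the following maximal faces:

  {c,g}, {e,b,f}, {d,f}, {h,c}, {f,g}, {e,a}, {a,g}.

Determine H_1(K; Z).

H_1 ≅ Z.

K has 8 vertices, 9 edges, 1 triangle.
rank ∂_1 = 7, rank ∂_2 = 1 ⇒ b_1 = 9 − 7 − 1 = 1; all invariant factors of ∂_2 are 1 so no torsion. So H_1 = Z.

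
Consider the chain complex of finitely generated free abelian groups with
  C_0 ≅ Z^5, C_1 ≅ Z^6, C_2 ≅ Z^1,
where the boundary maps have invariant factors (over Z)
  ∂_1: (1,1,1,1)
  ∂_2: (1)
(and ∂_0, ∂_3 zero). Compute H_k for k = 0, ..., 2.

H_0 = Z,  H_1 = Z,  H_2 = 0.

H_0: b_0 = 5 − 0 − 4 = 1; torsion from ∂_1 factors > 1: none. So H_0 = Z.
H_1: b_1 = 6 − 4 − 1 = 1; torsion from ∂_2 factors > 1: none. So H_1 = Z.
H_2: b_2 = 1 − 1 − 0 = 0; torsion from ∂_3 factors > 1: none. So H_2 = 0.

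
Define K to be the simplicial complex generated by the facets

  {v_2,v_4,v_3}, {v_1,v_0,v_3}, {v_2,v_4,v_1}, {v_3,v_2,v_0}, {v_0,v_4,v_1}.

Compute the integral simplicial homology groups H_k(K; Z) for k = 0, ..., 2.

H_0 = Z,  H_1 = Z,  H_2 = 0.

Take the total order v_0 < v_1 < v_2 < v_3 < v_4 on the vertex set. Then K (dimension 2) consists of the simplices:

  0-simplices (5): [v_0], [v_1], [v_2], [v_3], [v_4]
  1-simplices (10): [v_0,v_1], [v_0,v_2], [v_0,v_3], [v_0,v_4], [v_1,v_2], [v_1,v_3], [v_1,v_4], [v_2,v_3], [v_2,v_4], [v_3,v_4]
  2-simplices (5): [v_0,v_1,v_3], [v_0,v_1,v_4], [v_0,v_2,v_3], [v_1,v_2,v_4], [v_2,v_3,v_4]

so the chain groups are C_0 ≅ Z^5, C_1 ≅ Z^10, C_2 ≅ Z^5.

∂_1: C_1 → C_0 maps an edge to its endpoints' difference, ∂[p,q] = q − p. For instance
  ∂[v_1,v_3] = [v_3] − [v_1].
The resulting 5×10 matrix has rank 4, and its Smith normal form has invariant factors (1,1,1,1).

Boundary ∂_2: C_2 → C_1 maps a triangle to the signed sum of its edges. For instance
  ∂[v_2,v_3,v_4] = [v_3,v_4] − [v_2,v_4] + [v_2,v_3],
  ∂[v_0,v_1,v_3] = [v_1,v_3] − [v_0,v_3] + [v_0,v_1].
The resulting 10×5 matrix has rank 5, and its Smith normal form has invariant factors (1,1,1,1,1).

Computing H_k = (kernel of ∂_k) / (image of ∂_{k+1}):

  H_0: rank C_0 − rank ∂_1 = 5 − 4 = 1, and the invariant factors of ∂_1 are all 1, so H_0 = Z.
  H_1: rank ker ∂_1 − rank ∂_2 = (10 − 4) − 5 = 1, and the invariant factors of ∂_2 are all 1, so H_1 = Z.
  H_2: rank ker ∂_2 − rank ∂_3 = (5 − 5) − 0 = 0, and there is no ∂_3, so H_2 = 0.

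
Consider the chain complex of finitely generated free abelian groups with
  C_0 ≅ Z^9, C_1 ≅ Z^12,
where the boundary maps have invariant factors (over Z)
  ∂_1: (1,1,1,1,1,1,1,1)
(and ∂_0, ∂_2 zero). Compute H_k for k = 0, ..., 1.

H_0: b_0 = 9 − 0 − 8 = 1; torsion from ∂_1 factors > 1: none. So H_0 ≅ Z.
H_1: b_1 = 12 − 8 − 0 = 4; torsion from ∂_2 factors > 1: none. So H_1 ≅ Z^4.

H_0 ≅ Z,  H_1 ≅ Z^4.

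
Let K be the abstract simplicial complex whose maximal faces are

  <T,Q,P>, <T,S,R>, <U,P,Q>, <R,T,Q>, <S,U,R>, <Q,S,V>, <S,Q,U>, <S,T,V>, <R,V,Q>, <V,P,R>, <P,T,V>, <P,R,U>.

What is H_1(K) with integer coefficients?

H_1 = Z/2.

Fix the vertex order P < Q < R < S < T < U < V and write every simplex with vertices in increasing order. Then dim K = 2 and the simplices of K are:

  0-simplices (7): P, Q, R, S, T, U, V
  1-simplices (18): PQ, PR, PT, PU, PV, QR, QS, QT, QU, QV, RS, RT, RU, RV, ST, SU, SV, TV
  2-simplices (12): PQT, PQU, PRU, PRV, PTV, QRT, QRV, QSU, QSV, RST, RSU, STV

giving chain groups C_0 ≅ Z^7, C_1 ≅ Z^18, C_2 ≅ Z^12.

The boundary map ∂_1: C_1 → C_0 maps an edge to its endpoints' difference, ∂[p,q] = q − p.
As a 7×18 matrix over Z this has rank 6, with invariant factors (1,1,1,1,1,1).

The boundary map ∂_2: C_2 → C_1 maps a triangle to the signed sum of its edges. For instance
  ∂RSU = SU − RU + RS,
  ∂QRV = RV − QV + QR.
As a 18×12 matrix over Z this has rank 12, with invariant factors (1,1,1,1,1,1,1,1,1,1,1,2).

Now H_k = ker ∂_k / im ∂_{k+1}, so:

  H_1: rank ker ∂_1 − rank ∂_2 = (18 − 6) − 12 = 0, and ∂_2 has invariant factor 2 > 1, so H_1 ≅ Z/2.

(K is a triangulation of the real projective plane RP^2.)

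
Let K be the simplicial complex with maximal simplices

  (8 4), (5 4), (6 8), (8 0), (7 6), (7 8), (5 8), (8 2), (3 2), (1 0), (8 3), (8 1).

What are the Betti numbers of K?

b_0 = 1, b_1 = 4.

Fix the vertex order 0 < 1 < 2 < 3 < 4 < 5 < 6 < 7 < 8 and write every simplex with vertices in increasing order. Then dim K = 1 and the simplices of K are:

  0-simplices (9): [0], [1], [2], [3], [4], [5], [6], [7], [8]
  1-simplices (12): [0,1], [0,8], [1,8], [2,3], [2,8], [3,8], [4,5], [4,8], [5,8], [6,7], [6,8], [7,8]

giving chain groups C_0 ≅ Z^9, C_1 ≅ Z^12.

The boundary map ∂_1: C_1 → C_0 maps an edge to its endpoints' difference, ∂[p,q] = q − p. For instance
  ∂[1,8] = [8] − [1].
As a 9×12 matrix over Z this has rank 8, with invariant factors (1,1,1,1,1,1,1,1).

From H_k ≅ ker(∂_k) / im(∂_{k+1}) we obtain:

  H_0: rank C_0 − rank ∂_1 = 9 − 8 = 1, and the invariant factors of ∂_1 are all 1, so H_0 ≅ Z.
  H_1: rank ker ∂_1 − rank ∂_2 = (12 − 8) − 0 = 4, and there is no ∂_2, so H_1 ≅ Z^4.

Hence the Betti numbers are b_0 = 1, b_1 = 4.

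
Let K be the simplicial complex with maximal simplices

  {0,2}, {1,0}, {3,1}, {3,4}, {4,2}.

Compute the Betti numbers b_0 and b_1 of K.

b_0 = 1, b_1 = 1.

Fix the vertex order 0 < 1 < 2 < 3 < 4 and write every simplex with vertices in increasing order. Then dim K = 1 and the simplices of K are:

  0-simplices (5): [0], [1], [2], [3], [4]
  1-simplices (5): [0,1], [0,2], [1,3], [2,4], [3,4]

giving chain groups C_0 ≅ Z^5, C_1 ≅ Z^5.

Boundary ∂_1: C_1 → C_0 is given by ∂[p,q] = [q] − [p]. For instance
  ∂[1,3] = [3] − [1].
The resulting 5×5 matrix has rank 4, and its Smith normal form has invariant factors (1,1,1,1).

From H_k ≅ ker(∂_k) / im(∂_{k+1}) we obtain:

  H_0: rank C_0 − rank ∂_1 = 5 − 4 = 1, and the invariant factors of ∂_1 are all 1, so H_0 = Z.
  H_1: rank ker ∂_1 − rank ∂_2 = (5 − 4) − 0 = 1, and there is no ∂_2, so H_1 = Z.

Hence the Betti numbers are b_0 = 1, b_1 = 1.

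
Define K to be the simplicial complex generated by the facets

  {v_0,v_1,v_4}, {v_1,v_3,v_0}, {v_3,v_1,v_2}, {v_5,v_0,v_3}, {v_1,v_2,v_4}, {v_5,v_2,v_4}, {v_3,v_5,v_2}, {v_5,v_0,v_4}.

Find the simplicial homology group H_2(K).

Fix the vertex order v_0 < v_1 < v_2 < v_3 < v_4 < v_5 and write every simplex with vertices in increasing order. Then dim K = 2 and the simplices of K are:

  0-simplices (6): [v_0], [v_1], [v_2], [v_3], [v_4], [v_5]
  1-simplices (12): [v_0,v_1], [v_0,v_3], [v_0,v_4], [v_0,v_5], [v_1,v_2], [v_1,v_3], [v_1,v_4], [v_2,v_3], [v_2,v_4], [v_2,v_5], [v_3,v_5], [v_4,v_5]
  2-simplices (8): [v_0,v_1,v_3], [v_0,v_1,v_4], [v_0,v_3,v_5], [v_0,v_4,v_5], [v_1,v_2,v_3], [v_1,v_2,v_4], [v_2,v_3,v_5], [v_2,v_4,v_5]

giving chain groups C_0 ≅ Z^6, C_1 ≅ Z^12, C_2 ≅ Z^8.

The boundary map ∂_1: C_1 → C_0 sends each edge [p,q] (with p < q) to q − p. For instance
  ∂[v_4,v_5] = [v_5] − [v_4].
This gives a 6×12 integer matrix of rank 5; reducing to Smith normal form yields diagonal entries (1,1,1,1,1).

∂_2: C_2 → C_1 acts by ∂[p,q,r] = [q,r] − [p,r] + [p,q]. For instance
  ∂[v_2,v_3,v_5] = [v_3,v_5] − [v_2,v_5] + [v_2,v_3],
  ∂[v_1,v_2,v_4] = [v_2,v_4] − [v_1,v_4] + [v_1,v_2].
The 12×8 boundary matrix has rank 7 and Smith normal form diag(1,1,1,1,1,1,1).

From H_k ≅ ker(∂_k) / im(∂_{k+1}) we obtain:

  H_2: rank ker ∂_2 − rank ∂_3 = (8 − 7) − 0 = 1, and there is no ∂_3, so H_2 ≅ Z.

H_2 ≅ Z.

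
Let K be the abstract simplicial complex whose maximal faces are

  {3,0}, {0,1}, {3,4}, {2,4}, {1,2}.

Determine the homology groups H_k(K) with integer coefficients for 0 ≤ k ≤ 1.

K has 5 vertices, 5 edges.
rank ∂_0 = 0, rank ∂_1 = 4 ⇒ b_0 = 5 − 0 − 4 = 1; all invariant factors of ∂_1 are 1 so no torsion. So H_0 ≅ Z.
rank ∂_1 = 4, rank ∂_2 = 0 ⇒ b_1 = 5 − 4 − 0 = 1. So H_1 ≅ Z.

H_0 = Z,  H_1 = Z.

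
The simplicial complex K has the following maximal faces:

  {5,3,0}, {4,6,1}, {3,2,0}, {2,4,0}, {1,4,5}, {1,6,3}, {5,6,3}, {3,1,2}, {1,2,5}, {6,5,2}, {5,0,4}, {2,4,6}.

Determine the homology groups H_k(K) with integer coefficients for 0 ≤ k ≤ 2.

H_0 ≅ Z,  H_1 ≅ Z/2,  H_2 = 0.

We work with the vertex ordering 0 < 1 < 2 < 3 < 4 < 5 < 6. The simplices of K, each written with vertices in increasing order, are:

  0-simplices (7): [0], [1], [2], [3], [4], [5], [6]
  1-simplices (18): [0,2], [0,3], [0,4], [0,5], [1,2], [1,3], [1,4], [1,5], [1,6], [2,3], [2,4], [2,5], [2,6], [3,5], [3,6], [4,5], [4,6], [5,6]
  2-simplices (12): [0,2,3], [0,2,4], [0,3,5], [0,4,5], [1,2,3], [1,2,5], [1,3,6], [1,4,5], [1,4,6], [2,4,6], [2,5,6], [3,5,6]

giving chain groups C_0 ≅ Z^7, C_1 ≅ Z^18, C_2 ≅ Z^12.

Boundary ∂_1: C_1 → C_0 sends each edge [p,q] (with p < q) to q − p.
As a 7×18 matrix over Z this has rank 6, with invariant factors (1,1,1,1,1,1).

∂_2: C_2 → C_1 acts by ∂[p,q,r] = [q,r] − [p,r] + [p,q]. For instance
  ∂[1,4,5] = [4,5] − [1,5] + [1,4],
  ∂[1,2,5] = [2,5] − [1,5] + [1,2].
This gives a 18×12 integer matrix of rank 12; reducing to Smith normal form yields diagonal entries (1,1,1,1,1,1,1,1,1,1,1,2).

Computing H_k = (kernel of ∂_k) / (image of ∂_{k+1}):

  H_0: rank C_0 − rank ∂_1 = 7 − 6 = 1, and the invariant factors of ∂_1 are all 1, so H_0 ≅ Z.
  H_1: rank ker ∂_1 − rank ∂_2 = (18 − 6) − 12 = 0, and ∂_2 has invariant factor 2 > 1, so H_1 ≅ Z/2.
  H_2: rank ker ∂_2 − rank ∂_3 = (12 − 12) − 0 = 0, and there is no ∂_3, so H_2 ≅ 0.

As a check, the Euler characteristic is 7 − 18 + 12 = 1, which agrees with 1 − 0 + 0 = 1.
(K is a triangulation of the real projective plane RP^2.)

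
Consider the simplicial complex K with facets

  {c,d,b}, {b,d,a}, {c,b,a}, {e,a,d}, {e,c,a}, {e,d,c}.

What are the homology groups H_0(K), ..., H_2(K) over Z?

H_0 ≅ Z,  H_1 = 0,  H_2 ≅ Z.

Order the vertices as a < b < c < d < e. Listing each simplex with vertices in this order, K has dimension 2 with simplices:

  0-simplices (5): a, b, c, d, e
  1-simplices (9): ab, ac, ad, ae, bc, bd, cd, ce, de
  2-simplices (6): abc, abd, ace, ade, bcd, cde

giving chain groups C_0 ≅ Z^5, C_1 ≅ Z^9, C_2 ≅ Z^6.

∂_1: C_1 → C_0 is given by ∂[p,q] = [q] − [p]. For instance
  ∂bd = d − b.
The resulting 5×9 matrix has rank 4, and its Smith normal form has invariant factors (1,1,1,1).

∂_2: C_2 → C_1 maps a triangle to the signed sum of its edges. For instance
  ∂abd = bd − ad + ab,
  ∂abc = bc − ac + ab.
The resulting 9×6 matrix has rank 5, and its Smith normal form has invariant factors (1,1,1,1,1).

From H_k ≅ ker(∂_k) / im(∂_{k+1}) we obtain:

  H_0: rank C_0 − rank ∂_1 = 5 − 4 = 1, and the invariant factors of ∂_1 are all 1, so H_0 = Z.
  H_1: rank ker ∂_1 − rank ∂_2 = (9 − 4) − 5 = 0, and the invariant factors of ∂_2 are all 1, so H_1 = 0.
  H_2: rank ker ∂_2 − rank ∂_3 = (6 − 5) − 0 = 1, and there is no ∂_3, so H_2 = Z.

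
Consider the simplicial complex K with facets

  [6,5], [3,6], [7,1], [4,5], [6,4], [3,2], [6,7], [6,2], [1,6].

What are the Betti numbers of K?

Fix the vertex order 1 < 2 < 3 < 4 < 5 < 6 < 7 and write every simplex with vertices in increasing order. Then dim K = 1 and the simplices of K are:

  0-simplices (7): [1], [2], [3], [4], [5], [6], [7]
  1-simplices (9): [1,6], [1,7], [2,3], [2,6], [3,6], [4,5], [4,6], [5,6], [6,7]

giving chain groups C_0 ≅ Z^7, C_1 ≅ Z^9.

The boundary map ∂_1: C_1 → C_0 sends each edge [p,q] (with p < q) to q − p. For instance
  ∂[2,6] = [6] − [2].
The resulting 7×9 matrix has rank 6, and its Smith normal form has invariant factors (1,1,1,1,1,1).

Computing H_k = (kernel of ∂_k) / (image of ∂_{k+1}):

  H_0: rank C_0 − rank ∂_1 = 7 − 6 = 1, and the invariant factors of ∂_1 are all 1, so H_0 ≅ Z.
  H_1: rank ker ∂_1 − rank ∂_2 = (9 − 6) − 0 = 3, and there is no ∂_2, so H_1 ≅ Z^3.

As a check, the Euler characteristic is 7 − 9 = -2, which agrees with 1 − 3 = -2.
(K is a triangulation of a wedge of 3 circles.)

Hence the Betti numbers are b_0 = 1, b_1 = 3.

b_0 = 1, b_1 = 3.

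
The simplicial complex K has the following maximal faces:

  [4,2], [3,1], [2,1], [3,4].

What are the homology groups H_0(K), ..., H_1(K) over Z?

H_0 ≅ Z,  H_1 ≅ Z.

Order the vertices as 1 < 2 < 3 < 4. Listing each simplex with vertices in this order, K has dimension 1 with simplices:

  0-simplices (4): [1], [2], [3], [4]
  1-simplices (4): [1,2], [1,3], [2,4], [3,4]

giving chain groups C_0 ≅ Z^4, C_1 ≅ Z^4.

Boundary ∂_1: C_1 → C_0 sends each edge [p,q] (with p < q) to q − p.
The 4×4 boundary matrix has rank 3 and Smith normal form diag(1,1,1).

Reading off H_k = ker ∂_k / im ∂_{k+1}:

  H_0: rank C_0 − rank ∂_1 = 4 − 3 = 1, and the invariant factors of ∂_1 are all 1, so H_0 ≅ Z.
  H_1: rank ker ∂_1 − rank ∂_2 = (4 − 3) − 0 = 1, and there is no ∂_2, so H_1 ≅ Z.

(K is a triangulation of the circle S^1.)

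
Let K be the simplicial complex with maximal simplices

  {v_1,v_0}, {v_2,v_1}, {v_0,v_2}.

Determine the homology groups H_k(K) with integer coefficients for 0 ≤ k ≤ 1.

Take the total order v_0 < v_1 < v_2 on the vertex set. Then K (dimension 1) consists of the simplices:

  0-simplices (3): [v_0], [v_1], [v_2]
  1-simplices (3): [v_0,v_1], [v_0,v_2], [v_1,v_2]

so the chain groups are C_0 ≅ Z^3, C_1 ≅ Z^3.

∂_1: C_1 → C_0 maps an edge to its endpoints' difference, ∂[p,q] = q − p. For instance
  ∂[v_0,v_2] = [v_2] − [v_0].
This gives a 3×3 integer matrix of rank 2; reducing to Smith normal form yields diagonal entries (1,1).

From H_k ≅ ker(∂_k) / im(∂_{k+1}) we obtain:

  H_0: rank C_0 − rank ∂_1 = 3 − 2 = 1, and the invariant factors of ∂_1 are all 1, so H_0 ≅ Z.
  H_1: rank ker ∂_1 − rank ∂_2 = (3 − 2) − 0 = 1, and there is no ∂_2, so H_1 ≅ Z.

(K is a triangulation of the circle S^1.)

H_0 ≅ Z,  H_1 ≅ Z.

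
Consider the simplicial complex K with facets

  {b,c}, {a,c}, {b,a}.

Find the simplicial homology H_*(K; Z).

H_0 ≅ Z,  H_1 ≅ Z.

Take the total order a < b < c on the vertex set. Then K (dimension 1) consists of the simplices:

  0-simplices (3): a, b, c
  1-simplices (3): ab, ac, bc

so the chain groups are C_0 ≅ Z^3, C_1 ≅ Z^3.

∂_1: C_1 → C_0 maps an edge to its endpoints' difference, ∂[p,q] = q − p. For instance
  ∂ab = b − a.
The resulting 3×3 matrix has rank 2, and its Smith normal form has invariant factors (1,1).

Computing H_k = (kernel of ∂_k) / (image of ∂_{k+1}):

  H_0: rank C_0 − rank ∂_1 = 3 − 2 = 1, and the invariant factors of ∂_1 are all 1, so H_0 ≅ Z.
  H_1: rank ker ∂_1 − rank ∂_2 = (3 − 2) − 0 = 1, and there is no ∂_2, so H_1 ≅ Z.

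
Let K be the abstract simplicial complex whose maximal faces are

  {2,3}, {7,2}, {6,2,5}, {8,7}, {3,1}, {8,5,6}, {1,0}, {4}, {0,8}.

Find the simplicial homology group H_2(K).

Take the total order 0 < 1 < 2 < 3 < 4 < 5 < 6 < 7 < 8 on the vertex set. Then K (dimension 2) consists of the simplices:

  0-simplices (9): [0], [1], [2], [3], [4], [5], [6], [7], [8]
  1-simplices (11): [0,1], [0,8], [1,3], [2,3], [2,5], [2,6], [2,7], [5,6], [5,8], [6,8], [7,8]
  2-simplices (2): [2,5,6], [5,6,8]

so the chain groups are C_0 ≅ Z^9, C_1 ≅ Z^11, C_2 ≅ Z^2.

∂_1: C_1 → C_0 sends each edge [p,q] (with p < q) to q − p. For instance
  ∂[2,3] = [3] − [2].
The resulting 9×11 matrix has rank 7, and its Smith normal form has invariant factors (1,1,1,1,1,1,1).

Boundary ∂_2: C_2 → C_1 sends each 2-simplex [p,q,r] to [q,r] − [p,r] + [p,q]. For instance
  ∂[2,5,6] = [5,6] − [2,6] + [2,5],
  ∂[5,6,8] = [6,8] − [5,8] + [5,6].
This gives a 11×2 integer matrix of rank 2; reducing to Smith normal form yields diagonal entries (1,1).

Computing H_k = (kernel of ∂_k) / (image of ∂_{k+1}):

  H_2: rank ker ∂_2 − rank ∂_3 = (2 − 2) − 0 = 0, and there is no ∂_3, so H_2 = 0.

H_2 = 0.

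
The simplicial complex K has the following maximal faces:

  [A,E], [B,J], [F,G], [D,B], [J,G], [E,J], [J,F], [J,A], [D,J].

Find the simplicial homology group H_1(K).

H_1 = Z^3.

Order the vertices as A < B < D < E < F < G < J. Listing each simplex with vertices in this order, K has dimension 1 with simplices:

  0-simplices (7): A, B, D, E, F, G, J
  1-simplices (9): AE, AJ, BD, BJ, DJ, EJ, FG, FJ, GJ

giving chain groups C_0 ≅ Z^7, C_1 ≅ Z^9.

∂_1: C_1 → C_0 maps an edge to its endpoints' difference, ∂[p,q] = q − p. For instance
  ∂AE = E − A.
The 7×9 boundary matrix has rank 6 and Smith normal form diag(1,1,1,1,1,1).

Now H_k = ker ∂_k / im ∂_{k+1}, so:

  H_1: rank ker ∂_1 − rank ∂_2 = (9 − 6) − 0 = 3, and there is no ∂_2, so H_1 = Z^3.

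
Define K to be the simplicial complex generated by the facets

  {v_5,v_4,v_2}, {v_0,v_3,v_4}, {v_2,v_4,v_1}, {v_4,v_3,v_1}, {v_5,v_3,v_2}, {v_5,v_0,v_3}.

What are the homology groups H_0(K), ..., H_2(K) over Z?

Fix the vertex order v_0 < v_1 < v_2 < v_3 < v_4 < v_5 and write every simplex with vertices in increasing order. Then dim K = 2 and the simplices of K are:

  0-simplices (6): [v_0], [v_1], [v_2], [v_3], [v_4], [v_5]
  1-simplices (12): [v_0,v_3], [v_0,v_4], [v_0,v_5], [v_1,v_2], [v_1,v_3], [v_1,v_4], [v_2,v_3], [v_2,v_4], [v_2,v_5], [v_3,v_4], [v_3,v_5], [v_4,v_5]
  2-simplices (6): [v_0,v_3,v_4], [v_0,v_3,v_5], [v_1,v_2,v_4], [v_1,v_3,v_4], [v_2,v_3,v_5], [v_2,v_4,v_5]

so the chain groups are C_0 ≅ Z^6, C_1 ≅ Z^12, C_2 ≅ Z^6.

The boundary map ∂_1: C_1 → C_0 is given by ∂[p,q] = [q] − [p]. For instance
  ∂[v_0,v_3] = [v_3] − [v_0].
This gives a 6×12 integer matrix of rank 5; reducing to Smith normal form yields diagonal entries (1,1,1,1,1).

The boundary map ∂_2: C_2 → C_1 acts by ∂[p,q,r] = [q,r] − [p,r] + [p,q]. For instance
  ∂[v_2,v_4,v_5] = [v_4,v_5] − [v_2,v_5] + [v_2,v_4],
  ∂[v_0,v_3,v_5] = [v_3,v_5] − [v_0,v_5] + [v_0,v_3].
The 12×6 boundary matrix has rank 6 and Smith normal form diag(1,1,1,1,1,1).

Reading off H_k = ker ∂_k / im ∂_{k+1}:

  H_0: rank C_0 − rank ∂_1 = 6 − 5 = 1, and the invariant factors of ∂_1 are all 1, so H_0 = Z.
  H_1: rank ker ∂_1 − rank ∂_2 = (12 − 5) − 6 = 1, and the invariant factors of ∂_2 are all 1, so H_1 = Z.
  H_2: rank ker ∂_2 − rank ∂_3 = (6 − 6) − 0 = 0, and there is no ∂_3, so H_2 = 0.

(K is a triangulation of the cylinder S^1 x I.)

H_0 ≅ Z,  H_1 ≅ Z,  H_2 = 0.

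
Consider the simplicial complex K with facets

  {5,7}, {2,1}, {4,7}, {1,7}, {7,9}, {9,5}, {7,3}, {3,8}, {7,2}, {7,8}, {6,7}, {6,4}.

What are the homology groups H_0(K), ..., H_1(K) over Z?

K has 9 vertices, 12 edges.
rank ∂_0 = 0, rank ∂_1 = 8 ⇒ b_0 = 9 − 0 − 8 = 1; all invariant factors of ∂_1 are 1 so no torsion. So H_0 = Z.
rank ∂_1 = 8, rank ∂_2 = 0 ⇒ b_1 = 12 − 8 − 0 = 4. So H_1 = Z^4.

H_0 = Z,  H_1 = Z^4.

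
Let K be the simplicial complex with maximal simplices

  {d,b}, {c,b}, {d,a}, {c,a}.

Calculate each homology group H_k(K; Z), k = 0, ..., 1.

H_0 ≅ Z,  H_1 ≅ Z.

Take the total order a < b < c < d on the vertex set. Then K (dimension 1) consists of the simplices:

  0-simplices (4): a, b, c, d
  1-simplices (4): ac, ad, bc, bd

Hence C_0 ≅ Z^4, C_1 ≅ Z^4.

Boundary ∂_1: C_1 → C_0 is given by ∂[p,q] = [q] − [p]. For instance
  ∂bd = d − b.
As a 4×4 matrix over Z this has rank 3, with invariant factors (1,1,1).

Computing H_k = (kernel of ∂_k) / (image of ∂_{k+1}):

  H_0: rank C_0 − rank ∂_1 = 4 − 3 = 1, and the invariant factors of ∂_1 are all 1, so H_0 ≅ Z.
  H_1: rank ker ∂_1 − rank ∂_2 = (4 − 3) − 0 = 1, and there is no ∂_2, so H_1 ≅ Z.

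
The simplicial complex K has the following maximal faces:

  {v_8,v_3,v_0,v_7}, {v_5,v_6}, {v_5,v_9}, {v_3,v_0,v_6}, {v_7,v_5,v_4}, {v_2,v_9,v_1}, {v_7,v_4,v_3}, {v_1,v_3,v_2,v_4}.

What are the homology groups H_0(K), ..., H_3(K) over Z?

H_0 = Z,  H_1 = Z^2,  H_2 = 0,  H_3 = 0.

Fix the vertex order v_0 < v_1 < v_2 < v_3 < v_4 < v_5 < v_6 < v_7 < v_8 < v_9 and write every simplex with vertices in increasing order. Then dim K = 3 and the simplices of K are:

  0-simplices (10): [v_0], [v_1], [v_2], [v_3], [v_4], [v_5], [v_6], [v_7], [v_8], [v_9]
  1-simplices (21): (21 of them)
  2-simplices (12): (12 of them)
  3-simplices (2): [v_0,v_3,v_7,v_8], [v_1,v_2,v_3,v_4]

giving chain groups C_0 ≅ Z^10, C_1 ≅ Z^21, C_2 ≅ Z^12, C_3 ≅ Z^2.

Boundary ∂_1: C_1 → C_0 maps an edge to its endpoints' difference, ∂[p,q] = q − p.
The 10×21 boundary matrix has rank 9 and Smith normal form diag(1,1,1,1,1,1,1,1,1).

∂_2: C_2 → C_1 maps a triangle to the signed sum of its edges. For instance
  ∂[v_3,v_7,v_8] = [v_7,v_8] − [v_3,v_8] + [v_3,v_7],
  ∂[v_1,v_3,v_4] = [v_3,v_4] − [v_1,v_4] + [v_1,v_3].
This gives a 21×12 integer matrix of rank 10; reducing to Smith normal form yields diagonal entries (1,1,1,1,1,1,1,1,1,1).

The boundary map ∂_3: C_3 → C_2 sends each 3-simplex σ to the alternating sum Σ_i (−1)^i (σ with its i-th vertex removed). For instance
  ∂[v_1,v_2,v_3,v_4] = [v_2,v_3,v_4] − [v_1,v_3,v_4] + [v_1,v_2,v_4] − [v_1,v_2,v_3],
  ∂[v_0,v_3,v_7,v_8] = [v_3,v_7,v_8] − [v_0,v_7,v_8] + [v_0,v_3,v_8] − [v_0,v_3,v_7].
This gives a 12×2 integer matrix of rank 2; reducing to Smith normal form yields diagonal entries (1,1).

From H_k ≅ ker(∂_k) / im(∂_{k+1}) we obtain:

  H_0: rank C_0 − rank ∂_1 = 10 − 9 = 1, and the invariant factors of ∂_1 are all 1, so H_0 ≅ Z.
  H_1: rank ker ∂_1 − rank ∂_2 = (21 − 9) − 10 = 2, and the invariant factors of ∂_2 are all 1, so H_1 ≅ Z^2.
  H_2: rank ker ∂_2 − rank ∂_3 = (12 − 10) − 2 = 0, and the invariant factors of ∂_3 are all 1, so H_2 ≅ 0.
  H_3: rank ker ∂_3 − rank ∂_4 = (2 − 2) − 0 = 0, and there is no ∂_4, so H_3 ≅ 0.

As a check, the Euler characteristic is 10 − 21 + 12 − 2 = -1, which agrees with 1 − 2 + 0 − 0 = -1.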